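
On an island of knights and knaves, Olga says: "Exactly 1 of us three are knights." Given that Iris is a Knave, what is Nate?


Olga claims exactly 1 knights among Olga, Iris, Nate.
Given: Iris is a Knave.

Case 1: Olga is a Knight (tells truth)
  Then exactly 1 of the three are knights.
  Counting Olga, Iris: 1 knight(s) so far. Need 0 more → Nate = Knave.
Case 2: Olga is a Knave (lies)
  Then the count is NOT 1.
  If Nate = Knight, count = 1 = 1 → claim would be true, contradicts lie.
  If Nate = Knave, count = 0 ≠ 1 → lie confirmed ✓

Nate is a Knave.

Knave


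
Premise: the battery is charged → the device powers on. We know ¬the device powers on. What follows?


Modus tollens: P → Q, ¬Q ⊢ ¬P
P: the battery is charged
Q: the device powers on
We have P → Q and Q is false.
By modus tollens, P must be false.

It is not the case that the battery is charged


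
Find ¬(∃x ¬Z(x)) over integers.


Original: ∃x ¬Z(x)
Rule: ¬∀→∃, ¬∃→∀, negate predicate.
Negation: ∀x Z(x)

∀x Z(x)


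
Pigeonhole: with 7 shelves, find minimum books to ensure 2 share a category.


Pigeonhole: to guarantee k in one of n categories, need (k-1)×n + 1.
k = 2, n = 7
Minimum = (2-1) × 7 + 1 = 1 × 7 + 1

8


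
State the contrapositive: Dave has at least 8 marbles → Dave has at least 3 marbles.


Original: If Dave has at least 8 marbles, then Dave has at least 3 marbles
Contrapositive: If ¬Q, then ¬P
Negate Q: not (Dave has at least 3 marbles)
Negate P: not (Dave has at least 8 marbles)

If not (Dave has at least 3 marbles), then not (Dave has at least 8 marbles).


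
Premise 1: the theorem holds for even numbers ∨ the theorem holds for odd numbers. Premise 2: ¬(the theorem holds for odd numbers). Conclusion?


Disjunctive syllogism: P ∨ Q, ¬P ⊢ Q
Disjunction: the theorem holds for even numbers ∨ the theorem holds for odd numbers
We know it is not the case that the theorem holds for odd numbers.
By disjunctive syllogism, the other disjunct must be true.

The theorem holds for even numbers


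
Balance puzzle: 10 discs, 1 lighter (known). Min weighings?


Each weighing has 3 outcomes (left heavy / balance / right heavy), so k weighings distinguish at most 3^k cases; splitting into three near-equal groups achieves this.
Need 3^k ≥ 10: 3^2 = 9 < 10 ≤ 3^3 = 27
k = ⌈log₃(10)⌉ = 3

3


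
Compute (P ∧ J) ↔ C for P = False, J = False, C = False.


P = False, J = False, C = False
Step 1: P ∧ J = False AND False = False
Step 2: (False) ↔ C: true when both sides have same truth value.
Result: False ↔ False = True

True


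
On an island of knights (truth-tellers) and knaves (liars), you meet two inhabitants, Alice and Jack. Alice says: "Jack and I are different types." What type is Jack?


Alice says: "Jack and I are different types."
Case 1: Alice is a Knight (truth-teller)
  Statement is true → they ARE different → Jack is a Knave
Case 2: Alice is a Knave (liar)
  Statement is false → they are NOT different → Jack is a Knave
In both cases, Jack is a Knave.

Knave


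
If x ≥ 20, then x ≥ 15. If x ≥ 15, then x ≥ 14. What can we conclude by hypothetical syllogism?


Hypothetical syllogism: P → Q, Q → R ⊢ P → R
Premise 1: x ≥ 20 → x ≥ 15
Premise 2: x ≥ 15 → x ≥ 14
Chain the implications: the middle term (x ≥ 15) links the two.
Conclusion: If x ≥ 20, then x ≥ 14.

If x ≥ 20, then x ≥ 14.


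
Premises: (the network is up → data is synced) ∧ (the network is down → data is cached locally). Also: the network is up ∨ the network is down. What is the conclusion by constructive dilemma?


Constructive dilemma: (P → Q) ∧ (R → S), P ∨ R ⊢ Q ∨ S
Premise 1: the network is up → data is synced
Premise 2: the network is down → data is cached locally
Premise 3: the network is up ∨ the network is down
Case 1: Assuming the network is up, then by Premise 1, data is synced.
Case 2: Assuming the network is down, then by Premise 2, data is cached locally.
Since one of the network is up or the network is down must hold, we get data is synced or data is cached locally.

Data is synced or data is cached locally.


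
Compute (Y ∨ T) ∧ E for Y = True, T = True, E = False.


Y = True, T = True, E = False
Step 1: Y ∨ T = True OR True = True
Step 2: True ∧ E = True AND False = False
OR is true when at least one operand is true; AND requires both.

False


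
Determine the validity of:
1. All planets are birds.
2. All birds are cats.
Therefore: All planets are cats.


Premise 1: All planets are birds.
Premise 2: All birds are cats.
Conclusion: All planets are cats.
Barbara syllogism (AAA-1): All A are B, All B are C → All A are C.
Middle term (birds) distributed in premise 2.

Valid


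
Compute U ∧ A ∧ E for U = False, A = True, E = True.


U = False, A = True, E = True
Step 1: U ∧ A = False AND True = False
Step 2: (False) ∧ E = (False) AND True = False
AND is true only when ALL operands are true.

False


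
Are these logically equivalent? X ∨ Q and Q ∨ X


Expression 1: X ∨ Q
Expression 2: Q ∨ X
Truth table (X Q | Expr1 Expr2):
  T T |   T     T
  T F |   T     T
  F T |   T     T
  F F |   F     F
All 4 rows agree, so the expressions are logically equivalent.

Yes


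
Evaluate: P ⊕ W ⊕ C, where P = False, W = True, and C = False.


P = False, W = True, C = False
Step 1: P ⊕ W = False XOR True = True
Step 2: True ⊕ C = True XOR False = True
XOR is true when an odd number of operands are true.

True


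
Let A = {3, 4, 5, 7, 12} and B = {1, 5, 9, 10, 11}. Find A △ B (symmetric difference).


A = {3, 4, 5, 7, 12}
B = {1, 5, 9, 10, 11}
Operation: symmetric difference
In A only: [3, 4, 7, 12], in B only: [1, 9, 10, 11]

{1, 3, 4, 7, 9, 10, 11, 12}


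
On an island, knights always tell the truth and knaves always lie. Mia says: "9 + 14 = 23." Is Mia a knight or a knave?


Statement: "9 + 14 = 23."
Actual: 9 + 14 = 23
Claimed: 23
Statement is TRUE → Mia tells the truth → Knight

Knight


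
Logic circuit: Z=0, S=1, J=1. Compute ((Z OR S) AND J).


Z OR S = 0|1 = 1
1 AND 1 = 1

1


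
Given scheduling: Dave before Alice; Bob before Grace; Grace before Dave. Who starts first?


Constraints: Dave before Alice; Bob before Grace; Grace before Dave
The first task can have nothing scheduled before it, so it must never appear on the right of a 'before'.
Tasks appearing after some 'before': Alice, Grace, Dave.
The only task not in that list is Bob → it is first.

Bob


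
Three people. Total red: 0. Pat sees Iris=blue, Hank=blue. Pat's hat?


Total red = 0, seen red = 0
Own red = 0 - 0 = 0
Pat's hat is blue.

blue


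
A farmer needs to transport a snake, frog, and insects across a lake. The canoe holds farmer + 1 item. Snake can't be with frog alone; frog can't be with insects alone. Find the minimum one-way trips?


1. farmer+frog → 2. farmer ← 3. farmer+snake → 4. farmer+frog ← 5. farmer+insects → 6. farmer ← 7. farmer+frog →
Minimum trips = 7

7


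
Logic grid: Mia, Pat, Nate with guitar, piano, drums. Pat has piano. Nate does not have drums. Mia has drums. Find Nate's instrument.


From clues:
  Mia → drums
  Pat → piano
By elimination, Nate gets the remaining.

guitar


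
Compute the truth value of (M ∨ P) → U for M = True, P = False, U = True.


M = True, P = False, U = True
Step 1: M ∨ P = True OR False = True
Step 2: (True) → U: false only when antecedent=True and U=False.
Result: True

True


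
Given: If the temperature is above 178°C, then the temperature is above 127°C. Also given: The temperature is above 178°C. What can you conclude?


Modus ponens: P → Q, P ⊢ Q
P: the temperature is above 178°C
Q: the temperature is above 127°C
We have P → Q and P is true.
By modus ponens, Q must be true.

The temperature is above 127°C


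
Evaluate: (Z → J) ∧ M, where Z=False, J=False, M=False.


Z = False, J = False, M = False
Expression: (Z → J) ∧ M
Step 1: Z → J = False → False (false only if Z=True, J=False) = True
Step 2: (True) ∧ M = True AND False = False

False


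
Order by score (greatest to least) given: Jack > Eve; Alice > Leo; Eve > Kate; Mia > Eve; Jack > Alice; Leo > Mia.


Constraints: Jack > Eve; Alice > Leo; Eve > Kate; Mia > Eve; Jack > Alice; Leo > Mia
Method: at each step, the next-highest is the one remaining person who never appears on the smaller side of a constraint between remaining people.
  Step 1: remaining {Kate, Mia, Alice, Jack, Leo, Eve}; on the smaller side: {Kate, Mia, Alice, Leo, Eve} → Jack is next (Jack > Eve; Jack > Alice).
  Step 2: remaining {Kate, Mia, Alice, Leo, Eve}; on the smaller side: {Kate, Mia, Leo, Eve} → Alice is next (Alice > Leo).
  Step 3: remaining {Kate, Mia, Leo, Eve}; on the smaller side: {Kate, Mia, Eve} → Leo is next (Leo > Mia).
  Step 4: remaining {Kate, Mia, Eve}; on the smaller side: {Kate, Eve} → Mia is next (Mia > Eve).
  Step 5: remaining {Kate, Eve}; on the smaller side: {Kate} → Eve is next (Eve > Kate).
  Step 6: only Kate remains → lowest.
Final ranking (highest to lowest):

Jack > Alice > Leo > Mia > Eve > Kate


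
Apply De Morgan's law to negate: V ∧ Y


De Morgan's law: ¬(P ∧ Q) ≡ ¬P ∨ ¬Q
¬(V ∧ Y) = ¬V ∨ ¬Y

¬V ∨ ¬Y


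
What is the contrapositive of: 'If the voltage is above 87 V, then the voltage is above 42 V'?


Original: If the voltage is above 87 V, then the voltage is above 42 V
Contrapositive: If ¬Q, then ¬P
Negate Q: not (the voltage is above 42 V)
Negate P: not (the voltage is above 87 V)

If not (the voltage is above 42 V), then not (the voltage is above 87 V).


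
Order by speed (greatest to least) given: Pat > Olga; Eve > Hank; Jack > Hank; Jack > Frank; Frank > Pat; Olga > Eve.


Constraints: Pat > Olga; Eve > Hank; Jack > Hank; Jack > Frank; Frank > Pat; Olga > Eve
Method: at each step, the next-highest is the one remaining person who never appears on the smaller side of a constraint between remaining people.
  Step 1: remaining {Jack, Pat, Hank, Eve, Frank, Olga}; on the smaller side: {Pat, Hank, Eve, Frank, Olga} → Jack is next (Jack > Hank; Jack > Frank).
  Step 2: remaining {Pat, Hank, Eve, Frank, Olga}; on the smaller side: {Pat, Hank, Eve, Olga} → Frank is next (Frank > Pat).
  Step 3: remaining {Pat, Hank, Eve, Olga}; on the smaller side: {Hank, Eve, Olga} → Pat is next (Pat > Olga).
  Step 4: remaining {Hank, Eve, Olga}; on the smaller side: {Hank, Eve} → Olga is next (Olga > Eve).
  Step 5: remaining {Hank, Eve}; on the smaller side: {Hank} → Eve is next (Eve > Hank).
  Step 6: only Hank remains → lowest.
Final ranking (highest to lowest):

Jack > Frank > Pat > Olga > Eve > Hank


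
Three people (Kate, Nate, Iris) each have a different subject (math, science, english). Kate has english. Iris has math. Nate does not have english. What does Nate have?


From clues:
  Iris → math
  Kate → english
By elimination, Nate gets the remaining.

science


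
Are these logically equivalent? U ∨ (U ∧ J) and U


Expression 1: U ∨ (U ∧ J)
Expression 2: U
Truth table (U J | Expr1 Expr2):
  T T |   T     T
  T F |   T     T
  F T |   F     F
  F F |   F     F
All 4 rows agree, so the expressions are logically equivalent.

Yes


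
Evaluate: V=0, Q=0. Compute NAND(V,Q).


V AND Q = 0
NOT(0) = 1

1


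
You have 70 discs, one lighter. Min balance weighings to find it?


Each weighing has 3 outcomes (left heavy / balance / right heavy), so k weighings distinguish at most 3^k cases; splitting into three near-equal groups achieves this.
Need 3^k ≥ 70: 3^3 = 27 < 70 ≤ 3^4 = 81
k = ⌈log₃(70)⌉ = 4

4


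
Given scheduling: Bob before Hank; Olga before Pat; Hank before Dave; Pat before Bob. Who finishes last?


Constraints: Bob before Hank; Olga before Pat; Hank before Dave; Pat before Bob
The last task can have nothing scheduled after it, so it must never appear on the left of a 'before'.
Tasks appearing before some other task: Bob, Olga, Hank, Pat.
The only task not in that list is Dave → it is last.

Dave


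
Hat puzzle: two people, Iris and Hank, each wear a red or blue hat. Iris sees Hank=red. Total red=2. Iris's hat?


Total red = 2, Hank = red
Red accounted for: 1
Remaining for Iris: 1
Iris's hat is red.

red


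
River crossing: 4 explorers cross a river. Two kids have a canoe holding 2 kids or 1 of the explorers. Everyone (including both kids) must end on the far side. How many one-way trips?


Per crossing of one of the explorers: kids→, one←, one of the explorers→, one← = 4 trips
4 × 4 = 16, + 1 final kids→ = 17
Minimum trips = 17

17


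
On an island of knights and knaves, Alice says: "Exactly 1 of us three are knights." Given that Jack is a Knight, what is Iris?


Alice claims exactly 1 knights among Alice, Jack, Iris.
Given: Jack is a Knight.

Case 1: Alice is a Knight (tells truth)
  Then exactly 1 of the three are knights.
  Counting Alice, Jack: 2 knight(s) so far. Need -1 more → impossible.
Case 2: Alice is a Knave (lies)
  Then the count is NOT 1.
  If Iris = Knave, count = 1 = 1 → claim would be true, contradicts lie.
  If Iris = Knight, count = 2 ≠ 1 → lie confirmed ✓

Iris is a Knight.

Knight


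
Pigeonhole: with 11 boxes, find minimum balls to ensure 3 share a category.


Pigeonhole: to guarantee k in one of n categories, need (k-1)×n + 1.
k = 3, n = 11
Minimum = (3-1) × 11 + 1 = 2 × 11 + 1

23


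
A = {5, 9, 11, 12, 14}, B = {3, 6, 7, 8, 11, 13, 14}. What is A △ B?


A = {5, 9, 11, 12, 14}
B = {3, 6, 7, 8, 11, 13, 14}
Operation: symmetric difference
In A only: [5, 9, 12], in B only: [3, 6, 7, 8, 13]

{3, 5, 6, 7, 8, 9, 12, 13}


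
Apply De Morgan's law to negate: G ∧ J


De Morgan's law: ¬(P ∧ Q) ≡ ¬P ∨ ¬Q
¬(G ∧ J) = ¬G ∨ ¬J

¬G ∨ ¬J


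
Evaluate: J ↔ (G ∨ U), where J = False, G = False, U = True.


J = False, G = False, U = True
Step 1: G ∨ U = False OR True = True
Step 2: J ↔ (True): true when both sides have same truth value.
Result: False ↔ True = False

False


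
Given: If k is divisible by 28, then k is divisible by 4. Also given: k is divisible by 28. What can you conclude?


Modus ponens: P → Q, P ⊢ Q
P: k is divisible by 28
Q: k is divisible by 4
We have P → Q and P is true.
By modus ponens, Q must be true.

k is divisible by 4


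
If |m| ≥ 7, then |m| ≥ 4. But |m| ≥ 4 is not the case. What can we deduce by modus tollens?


Modus tollens: P → Q, ¬Q ⊢ ¬P
P: |m| ≥ 7
Q: |m| ≥ 4
We have P → Q and Q is false.
By modus tollens, P must be false.

It is not the case that |m| ≥ 7


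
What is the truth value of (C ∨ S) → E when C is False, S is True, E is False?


C = False, S = True, E = False
Step 1: C ∨ S = False OR True = True
Step 2: (True) → E: false only when antecedent=True and E=False.
Result: False

False


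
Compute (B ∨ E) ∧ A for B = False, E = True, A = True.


B = False, E = True, A = True
Step 1: B ∨ E = False OR True = True
Step 2: True ∧ A = True AND True = True
OR is true when at least one operand is true; AND requires both.

True


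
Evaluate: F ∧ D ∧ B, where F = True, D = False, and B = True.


F = True, D = False, B = True
Step 1: F ∧ D = True AND False = False
Step 2: (False) ∧ B = (False) AND True = False
AND is true only when ALL operands are true.

False


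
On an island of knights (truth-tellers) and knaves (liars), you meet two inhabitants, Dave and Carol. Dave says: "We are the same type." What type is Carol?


Dave says: "We are the same type."
Case 1: Dave is a Knight (truth-teller)
  Statement is true → they ARE the same → Carol is also a Knight
Case 2: Dave is a Knave (liar)
  Statement is false → they are NOT the same → Carol is a Knight
In both cases, Carol is a Knight.

Knight


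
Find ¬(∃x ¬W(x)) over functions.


Original: ∃x ¬W(x)
Rule: ¬∀→∃, ¬∃→∀, negate predicate.
Negation: ∀x W(x)

∀x W(x)


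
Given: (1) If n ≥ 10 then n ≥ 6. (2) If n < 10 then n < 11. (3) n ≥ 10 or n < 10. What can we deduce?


Constructive dilemma: (P → Q) ∧ (R → S), P ∨ R ⊢ Q ∨ S
Premise 1: n ≥ 10 → n ≥ 6
Premise 2: n < 10 → n < 11
Premise 3: n ≥ 10 ∨ n < 10
Case 1: Assuming n ≥ 10, then by Premise 1, n ≥ 6.
Case 2: Assuming n < 10, then by Premise 2, n < 11.
Since one of n ≥ 10 or n < 10 must hold, we get n ≥ 6 or n < 11.

n ≥ 6 or n < 11.


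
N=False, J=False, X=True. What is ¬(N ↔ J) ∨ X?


N = False, J = False, X = True
Expression: ¬(N ↔ J) ∨ X
Step 1: N ↔ J = (False iff False) = True
Step 2: ¬(N ↔ J) = NOT True = False
Step 3: (False) ∨ X = False OR True = True

True


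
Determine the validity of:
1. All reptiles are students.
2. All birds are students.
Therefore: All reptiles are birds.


Premise 1: All reptiles are students.
Premise 2: All birds are students.
Conclusion: All reptiles are birds.
Fallacy: undistributed middle. students is predicate in both.
Counterexample: reptiles and birds could be disjoint subsets of students.

Invalid


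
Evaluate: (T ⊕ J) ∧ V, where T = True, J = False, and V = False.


T = True, J = False, V = False
Step 1: T ⊕ J = True XOR False = True
Step 2: True ∧ V = True AND False = False
XOR true when exactly one of T,J is true; then AND with V.

False


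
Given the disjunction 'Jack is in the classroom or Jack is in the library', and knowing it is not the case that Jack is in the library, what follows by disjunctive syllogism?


Disjunctive syllogism: P ∨ Q, ¬P ⊢ Q
Disjunction: Jack is in the classroom ∨ Jack is in the library
We know it is not the case that Jack is in the library.
By disjunctive syllogism, the other disjunct must be true.

Jack is in the classroom


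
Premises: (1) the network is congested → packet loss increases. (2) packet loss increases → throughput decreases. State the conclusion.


Hypothetical syllogism: P → Q, Q → R ⊢ P → R
Premise 1: the network is congested → packet loss increases
Premise 2: packet loss increases → throughput decreases
Chain the implications: the middle term (packet loss increases) links the two.
Conclusion: If the network is congested, then throughput decreases.

If the network is congested, then throughput decreases.


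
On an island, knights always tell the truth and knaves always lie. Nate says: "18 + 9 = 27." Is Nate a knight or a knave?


Statement: "18 + 9 = 27."
Actual: 18 + 9 = 27
Claimed: 27
Statement is TRUE → Nate tells the truth → Knight

Knight


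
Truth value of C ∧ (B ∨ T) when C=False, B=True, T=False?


C = False, B = True, T = False
Expression: C ∧ (B ∨ T)
Step 1: B ∨ T = True OR False = True
Step 2: C ∧ (True) = False AND True = False

False


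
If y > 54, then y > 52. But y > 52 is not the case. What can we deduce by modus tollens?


Modus tollens: P → Q, ¬Q ⊢ ¬P
P: y > 54
Q: y > 52
We have P → Q and Q is false.
By modus tollens, P must be false.

It is not the case that y > 54


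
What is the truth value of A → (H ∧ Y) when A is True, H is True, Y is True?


A = True, H = True, Y = True
Step 1: H ∧ Y = True AND True = True
Step 2: A → (True): false only when A=True and consequent=False.
Result: True

True


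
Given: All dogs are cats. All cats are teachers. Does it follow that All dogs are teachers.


Premise 1: All dogs are cats.
Premise 2: All cats are teachers.
Conclusion: All dogs are teachers.
Barbara syllogism (AAA-1): All A are B, All B are C → All A are C.
Middle term (cats) distributed in premise 2.

Valid


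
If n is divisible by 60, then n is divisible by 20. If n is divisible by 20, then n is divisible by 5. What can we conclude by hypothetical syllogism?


Hypothetical syllogism: P → Q, Q → R ⊢ P → R
Premise 1: n is divisible by 60 → n is divisible by 20
Premise 2: n is divisible by 20 → n is divisible by 5
Chain the implications: the middle term (n is divisible by 20) links the two.
Conclusion: If n is divisible by 60, then n is divisible by 5.

If n is divisible by 60, then n is divisible by 5.


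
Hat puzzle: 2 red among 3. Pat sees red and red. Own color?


Total red = 2, seen red = 2
Own red = 2 - 2 = 0
Pat's hat is blue.

blue


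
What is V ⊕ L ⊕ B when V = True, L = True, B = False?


V = True, L = True, B = False
Step 1: V ⊕ L = True XOR True = False
Step 2: False ⊕ B = False XOR False = False
XOR is true when an odd number of operands are true.

False


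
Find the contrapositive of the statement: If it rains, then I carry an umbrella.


Original: If it rains, then I carry an umbrella
Contrapositive: If ¬Q, then ¬P
Negate Q: not (I carry an umbrella)
Negate P: not (it rains)

If not (I carry an umbrella), then not (it rains).


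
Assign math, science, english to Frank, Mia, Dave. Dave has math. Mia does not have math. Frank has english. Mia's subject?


From clues:
  Dave → math
  Frank → english
By elimination, Mia gets the remaining.

science


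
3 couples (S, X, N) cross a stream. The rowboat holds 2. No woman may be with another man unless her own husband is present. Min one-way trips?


Label couples S, X, N (H = husband, W = wife).
Counting alone: 6 people, the rowboat carries 2 and someone must bring it back, so each round trip nets at most +1 on the far side until the last crossing → at least 9 trips. The jealousy constraint makes 9 impossible; the shortest valid schedule has 11:
1. WS+WX →  (far: WS,WX; near: HS,HX,HN,WN)
2. WS ←       (far: WX; near: HS,HX,HN,WS,WN)
3. WS+WN →  (far: WS,WX,WN; near: HS,HX,HN)
4. WS ←       (far: WX,WN; near: HS,HX,HN,WS)
5. HX+HN →  (far: HX,WX,HN,WN; near: HS,WS)
6. HX+WX ←  (far: HN,WN; near: HS,WS,HX,WX)
7. HS+HX →  (far: HS,HX,HN,WN; near: WS,WX)
8. WN ←       (far: HS,HX,HN; near: WS,WX,WN)
9. WS+WX →  (far: HS,WS,HX,WX,HN; near: WN)
10. HN ←      (far: HS,WS,HX,WX; near: HN,WN)
11. HN+WN → (far: all six; near: empty)
In every state each wife is either with her husband or with no other man.
Minimum trips = 11

11


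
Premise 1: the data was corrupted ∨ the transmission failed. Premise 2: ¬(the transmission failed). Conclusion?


Disjunctive syllogism: P ∨ Q, ¬P ⊢ Q
Disjunction: the data was corrupted ∨ the transmission failed
We know it is not the case that the transmission failed.
By disjunctive syllogism, the other disjunct must be true.

The data was corrupted


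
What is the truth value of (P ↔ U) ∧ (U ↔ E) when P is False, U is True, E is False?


P = False, U = True, E = False
Step 1: P ↔ U is true when P and U have the same value. Result: False
Step 2: U ↔ E is true when U and E have the same value. Result: False
Step 3: False ∧ False = False

False


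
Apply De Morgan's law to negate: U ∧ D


De Morgan's law: ¬(P ∧ Q) ≡ ¬P ∨ ¬Q
¬(U ∧ D) = ¬U ∨ ¬D

¬U ∨ ¬D


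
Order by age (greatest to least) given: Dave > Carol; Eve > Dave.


Constraints: Dave > Carol; Eve > Dave
Method: at each step, the next-highest is the one remaining person who never appears on the smaller side of a constraint between remaining people.
  Step 1: remaining {Eve, Carol, Dave}; on the smaller side: {Carol, Dave} → Eve is next (Eve > Dave).
  Step 2: remaining {Carol, Dave}; on the smaller side: {Carol} → Dave is next (Dave > Carol).
  Step 3: only Carol remains → lowest.
Final ranking (highest to lowest):

Eve > Dave > Carol


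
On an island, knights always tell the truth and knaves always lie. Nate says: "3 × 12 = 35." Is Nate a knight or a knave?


Statement: "3 × 12 = 35."
Actual: 3 × 12 = 36
Claimed: 35
Statement is FALSE → Nate lies → Knave

Knave


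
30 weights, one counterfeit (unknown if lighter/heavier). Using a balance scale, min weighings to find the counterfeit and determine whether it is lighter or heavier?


Let n = 30. 60 possibilities (n weights × lighter/heavier); each weighing has 3 outcomes.
Bound for k weighings: say the first weighing puts j weights on each pan. If it tips, the 2j weighed weights remain suspects (each with a known direction) and k-1 weighings give 3^(k-1) outcomes; 3^(k-1) is odd, so 2j ≤ 3^(k-1) - 1. If it balances, the n - 2j unweighed weights remain with direction unknown: 2(n - 2j) ≤ 3^(k-1) - 1 by the same parity argument. Adding, n ≤ (3^(k-1) - 1) + (3^(k-1) - 1)/2 = (3^k - 3)/2, and the classical three-group strategy achieves this (3 weights in 2 weighings, 12 in 3, 39 in 4, 120 in 5).
So we need the smallest k with (3^k - 3)/2 ≥ 30.
k = 3: (3^3 - 3)/2 = 12 < 30 ✗
k = 4: (3^4 - 3)/2 = 39 ≥ 30 ✓

4


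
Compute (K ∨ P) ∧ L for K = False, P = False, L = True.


K = False, P = False, L = True
Step 1: K ∨ P = False OR False = False
Step 2: False ∧ L = False AND True = False
OR is true when at least one operand is true; AND requires both.

False


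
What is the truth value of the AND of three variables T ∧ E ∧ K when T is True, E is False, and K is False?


T = True, E = False, K = False
Step 1: T ∧ E = True AND False = False
Step 2: (False) ∧ K = (False) AND False = False
AND is true only when ALL operands are true.

False


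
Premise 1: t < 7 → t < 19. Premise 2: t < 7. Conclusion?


Modus ponens: P → Q, P ⊢ Q
P: t < 7
Q: t < 19
We have P → Q and P is true.
By modus ponens, Q must be true.

t < 19


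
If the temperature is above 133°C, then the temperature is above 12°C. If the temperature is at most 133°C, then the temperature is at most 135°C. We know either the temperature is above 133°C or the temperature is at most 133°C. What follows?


Constructive dilemma: (P → Q) ∧ (R → S), P ∨ R ⊢ Q ∨ S
Premise 1: the temperature is above 133°C → the temperature is above 12°C
Premise 2: the temperature is at most 133°C → the temperature is at most 135°C
Premise 3: the temperature is above 133°C ∨ the temperature is at most 133°C
Case 1: Assuming the temperature is above 133°C, then by Premise 1, the temperature is above 12°C.
Case 2: Assuming the temperature is at most 133°C, then by Premise 2, the temperature is at most 135°C.
Since one of the temperature is above 133°C or the temperature is at most 133°C must hold, we get the temperature is above 12°C or the temperature is at most 135°C.

The temperature is above 12°C or the temperature is at most 135°C.


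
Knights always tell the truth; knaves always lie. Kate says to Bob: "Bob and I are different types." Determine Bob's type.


Kate says: "Bob and I are different types."
Case 1: Kate is a Knight (truth-teller)
  Statement is true → they ARE different → Bob is a Knave
Case 2: Kate is a Knave (liar)
  Statement is false → they are NOT different → Bob is a Knave
In both cases, Bob is a Knave.

Knave


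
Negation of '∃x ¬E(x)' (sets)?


Original: ∃x ¬E(x)
Rule: ¬∀→∃, ¬∃→∀, negate predicate.
Negation: ∀x E(x)

∀x E(x)


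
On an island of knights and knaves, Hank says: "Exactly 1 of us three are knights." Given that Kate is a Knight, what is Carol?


Hank claims exactly 1 knights among Hank, Kate, Carol.
Given: Kate is a Knight.

Case 1: Hank is a Knight (tells truth)
  Then exactly 1 of the three are knights.
  Counting Hank, Kate: 2 knight(s) so far. Need -1 more → impossible.
Case 2: Hank is a Knave (lies)
  Then the count is NOT 1.
  If Carol = Knave, count = 1 = 1 → claim would be true, contradicts lie.
  If Carol = Knight, count = 2 ≠ 1 → lie confirmed ✓

Carol is a Knight.

Knight


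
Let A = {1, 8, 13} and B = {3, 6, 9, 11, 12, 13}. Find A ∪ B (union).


A = {1, 8, 13}
B = {3, 6, 9, 11, 12, 13}
Operation: union
All elements combined: 1, 3, 6, 8, 9, 11, 12, 13

{1, 3, 6, 8, 9, 11, 12, 13}


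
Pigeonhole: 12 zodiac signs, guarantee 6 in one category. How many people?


Pigeonhole: to guarantee k in one of n categories, need (k-1)×n + 1.
k = 6, n = 12
Minimum = (6-1) × 12 + 1 = 5 × 12 + 1

61


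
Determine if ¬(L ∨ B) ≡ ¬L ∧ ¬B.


Expression 1: ¬(L ∨ B)
Expression 2: ¬L ∧ ¬B
Truth table (L B | Expr1 Expr2):
  T T |   F     F
  T F |   F     F
  F T |   F     F
  F F |   T     T
All 4 rows agree, so the expressions are logically equivalent.

Yes


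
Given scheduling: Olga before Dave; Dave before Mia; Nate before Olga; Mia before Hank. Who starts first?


Constraints: Olga before Dave; Dave before Mia; Nate before Olga; Mia before Hank
The first task can have nothing scheduled before it, so it must never appear on the right of a 'before'.
Tasks appearing after some 'before': Dave, Mia, Olga, Hank.
The only task not in that list is Nate → it is first.

Nate


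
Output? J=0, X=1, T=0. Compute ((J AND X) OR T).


J AND X = 0&1 = 0
0 OR 0 = 0

0


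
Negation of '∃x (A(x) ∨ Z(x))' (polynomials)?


Original: ∃x (A(x) ∨ Z(x))
Rule: ¬∀→∃, ¬∃→∀, negate predicate.
Negation: ∀x (¬A(x) ∧ ¬Z(x))

∀x (¬A(x) ∧ ¬Z(x))


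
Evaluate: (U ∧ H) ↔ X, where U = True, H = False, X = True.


U = True, H = False, X = True
Step 1: U ∧ H = True AND False = False
Step 2: (False) ↔ X: true when both sides have same truth value.
Result: False ↔ True = False

False


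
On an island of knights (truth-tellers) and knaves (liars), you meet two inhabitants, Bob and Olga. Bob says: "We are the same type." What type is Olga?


Bob says: "We are the same type."
Case 1: Bob is a Knight (truth-teller)
  Statement is true → they ARE the same → Olga is also a Knight
Case 2: Bob is a Knave (liar)
  Statement is false → they are NOT the same → Olga is a Knight
In both cases, Olga is a Knight.

Knight


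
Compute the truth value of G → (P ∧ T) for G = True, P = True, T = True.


G = True, P = True, T = True
Step 1: P ∧ T = True AND True = True
Step 2: G → (True): false only when G=True and consequent=False.
Result: True

True


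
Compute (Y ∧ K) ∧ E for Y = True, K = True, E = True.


Y = True, K = True, E = True
Step 1: Y ∧ K = True AND True = True
Step 2: True ∧ E = True AND True = True
AND is true only when ALL operands are true.

True


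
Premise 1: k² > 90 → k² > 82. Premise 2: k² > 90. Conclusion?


Modus ponens: P → Q, P ⊢ Q
P: k² > 90
Q: k² > 82
We have P → Q and P is true.
By modus ponens, Q must be true.

k² > 82


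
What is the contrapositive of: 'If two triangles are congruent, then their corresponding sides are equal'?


Original: If two triangles are congruent, then their corresponding sides are equal
Contrapositive: If ¬Q, then ¬P
Negate Q: not (their corresponding sides are equal)
Negate P: not (two triangles are congruent)

If not (their corresponding sides are equal), then not (two triangles are congruent).


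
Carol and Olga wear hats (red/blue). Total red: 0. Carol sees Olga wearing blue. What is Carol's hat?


Total red = 0, Olga = blue
Red accounted for: 0
Remaining for Carol: 0
Carol's hat is blue.

blue


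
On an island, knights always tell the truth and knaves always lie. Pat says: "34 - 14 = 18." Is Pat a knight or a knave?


Statement: "34 - 14 = 18."
Actual: 34 - 14 = 20
Claimed: 18
Statement is FALSE → Pat lies → Knave

Knave


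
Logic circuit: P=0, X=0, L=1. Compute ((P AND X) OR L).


P AND X = 0&0 = 0
0 OR 1 = 1

1


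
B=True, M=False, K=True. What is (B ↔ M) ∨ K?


B = True, M = False, K = True
Expression: (B ↔ M) ∨ K
Step 1: B ↔ M = (True iff False) (true when values match) = False
Step 2: (False) ∨ K = False OR True = True

True


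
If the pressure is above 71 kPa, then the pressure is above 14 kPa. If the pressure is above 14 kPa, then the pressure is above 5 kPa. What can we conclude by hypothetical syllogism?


Hypothetical syllogism: P → Q, Q → R ⊢ P → R
Premise 1: the pressure is above 71 kPa → the pressure is above 14 kPa
Premise 2: the pressure is above 14 kPa → the pressure is above 5 kPa
Chain the implications: the middle term (the pressure is above 14 kPa) links the two.
Conclusion: If the pressure is above 71 kPa, then the pressure is above 5 kPa.

If the pressure is above 71 kPa, then the pressure is above 5 kPa.


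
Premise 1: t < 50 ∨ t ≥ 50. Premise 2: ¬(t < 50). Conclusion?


Disjunctive syllogism: P ∨ Q, ¬P ⊢ Q
Disjunction: t < 50 ∨ t ≥ 50
We know it is not the case that t < 50.
By disjunctive syllogism, the other disjunct must be true.

t ≥ 50


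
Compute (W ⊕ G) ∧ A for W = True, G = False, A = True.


W = True, G = False, A = True
Step 1: W ⊕ G = True XOR False = True
Step 2: True ∧ A = True AND True = True
XOR true when exactly one of W,G is true; then AND with A.

True


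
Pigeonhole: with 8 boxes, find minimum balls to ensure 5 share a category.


Pigeonhole: to guarantee k in one of n categories, need (k-1)×n + 1.
k = 5, n = 8
Minimum = (5-1) × 8 + 1 = 4 × 8 + 1

33


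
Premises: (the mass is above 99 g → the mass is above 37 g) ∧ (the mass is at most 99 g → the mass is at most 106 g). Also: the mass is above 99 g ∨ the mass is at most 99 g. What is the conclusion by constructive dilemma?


Constructive dilemma: (P → Q) ∧ (R → S), P ∨ R ⊢ Q ∨ S
Premise 1: the mass is above 99 g → the mass is above 37 g
Premise 2: the mass is at most 99 g → the mass is at most 106 g
Premise 3: the mass is above 99 g ∨ the mass is at most 99 g
Case 1: Assuming the mass is above 99 g, then by Premise 1, the mass is above 37 g.
Case 2: Assuming the mass is at most 99 g, then by Premise 2, the mass is at most 106 g.
Since one of the mass is above 99 g or the mass is at most 99 g must hold, we get the mass is above 37 g or the mass is at most 106 g.

The mass is above 37 g or the mass is at most 106 g.


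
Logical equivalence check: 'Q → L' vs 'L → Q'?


Expression 1: Q → L
Expression 2: L → Q
Truth table (Q L | Expr1 Expr2):
  T T |   T     T
  T F |   F     T   ← differ
  F T |   T     F   ← differ
  F F |   T     T
Counterexample: Q=T, L=F gives Expr1 = F but Expr2 = T, so the expressions are NOT logically equivalent.

No


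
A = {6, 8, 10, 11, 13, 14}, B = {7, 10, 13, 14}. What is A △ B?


A = {6, 8, 10, 11, 13, 14}
B = {7, 10, 13, 14}
Operation: symmetric difference
In A only: [6, 8, 11], in B only: [7]

{6, 7, 8, 11}


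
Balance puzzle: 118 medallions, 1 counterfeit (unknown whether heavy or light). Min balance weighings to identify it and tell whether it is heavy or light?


Let n = 118. 236 possibilities (n medallions × lighter/heavier); each weighing has 3 outcomes.
Bound for k weighings: say the first weighing puts j medallions on each pan. If it tips, the 2j weighed medallions remain suspects (each with a known direction) and k-1 weighings give 3^(k-1) outcomes; 3^(k-1) is odd, so 2j ≤ 3^(k-1) - 1. If it balances, the n - 2j unweighed medallions remain with direction unknown: 2(n - 2j) ≤ 3^(k-1) - 1 by the same parity argument. Adding, n ≤ (3^(k-1) - 1) + (3^(k-1) - 1)/2 = (3^k - 3)/2, and the classical three-group strategy achieves this (3 medallions in 2 weighings, 12 in 3, 39 in 4, 120 in 5).
So we need the smallest k with (3^k - 3)/2 ≥ 118.
k = 4: (3^4 - 3)/2 = 39 < 118 ✗
k = 5: (3^5 - 3)/2 = 120 ≥ 118 ✓

5


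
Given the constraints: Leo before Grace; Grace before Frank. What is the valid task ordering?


Constraints: Leo before Grace; Grace before Frank
Method: repeatedly schedule the remaining task that has no remaining task required before it.
  Step 1: remaining {Leo, Grace, Frank}; every task except Leo still has a predecessor pending → schedule Leo.
  Step 2: remaining {Grace, Frank}; every task except Grace still has a predecessor pending → schedule Grace.
  Step 3: only Frank remains → schedule Frank.
Resulting order:

Leo → Grace → Frank


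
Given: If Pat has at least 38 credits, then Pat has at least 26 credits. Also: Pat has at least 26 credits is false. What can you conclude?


Modus tollens: P → Q, ¬Q ⊢ ¬P
P: Pat has at least 38 credits
Q: Pat has at least 26 credits
We have P → Q and Q is false.
By modus tollens, P must be false.

It is not the case that Pat has at least 38 credits


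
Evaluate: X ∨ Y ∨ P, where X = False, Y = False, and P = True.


X = False, Y = False, P = True
Step 1: X ∨ Y = False OR False = False
Step 2: False ∨ P = False OR True = True
OR is true when at least one operand is true.

True


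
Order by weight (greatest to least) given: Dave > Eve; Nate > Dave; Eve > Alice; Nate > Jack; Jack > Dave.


Constraints: Dave > Eve; Nate > Dave; Eve > Alice; Nate > Jack; Jack > Dave
Method: at each step, the next-highest is the one remaining person who never appears on the smaller side of a constraint between remaining people.
  Step 1: remaining {Jack, Eve, Dave, Alice, Nate}; on the smaller side: {Jack, Eve, Dave, Alice} → Nate is next (Nate > Dave; Nate > Jack).
  Step 2: remaining {Jack, Eve, Dave, Alice}; on the smaller side: {Eve, Dave, Alice} → Jack is next (Jack > Dave).
  Step 3: remaining {Eve, Dave, Alice}; on the smaller side: {Eve, Alice} → Dave is next (Dave > Eve).
  Step 4: remaining {Eve, Alice}; on the smaller side: {Alice} → Eve is next (Eve > Alice).
  Step 5: only Alice remains → lowest.
Final ranking (highest to lowest):

Nate > Jack > Dave > Eve > Alice


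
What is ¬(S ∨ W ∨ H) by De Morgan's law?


De Morgan's law: ¬(P ∨ Q ∨ R) ≡ ¬P ∧ ¬Q ∧ ¬R
¬(S ∨ W ∨ H) = ¬S ∧ ¬W ∧ ¬H

¬S ∧ ¬W ∧ ¬H


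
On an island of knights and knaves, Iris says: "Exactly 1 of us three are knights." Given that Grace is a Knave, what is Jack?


Iris claims exactly 1 knights among Iris, Grace, Jack.
Given: Grace is a Knave.

Case 1: Iris is a Knight (tells truth)
  Then exactly 1 of the three are knights.
  Counting Iris, Grace: 1 knight(s) so far. Need 0 more → Jack = Knave.
Case 2: Iris is a Knave (lies)
  Then the count is NOT 1.
  If Jack = Knight, count = 1 = 1 → claim would be true, contradicts lie.
  If Jack = Knave, count = 0 ≠ 1 → lie confirmed ✓

Jack is a Knave.

Knave


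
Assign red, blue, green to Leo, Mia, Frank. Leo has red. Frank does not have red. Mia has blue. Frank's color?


From clues:
  Leo → red
  Mia → blue
By elimination, Frank gets the remaining.

green


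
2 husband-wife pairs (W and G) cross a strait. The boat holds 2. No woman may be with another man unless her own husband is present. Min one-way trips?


Label couples W and G.
1. WW+WG → (far: WW,WG; near: HW,HG)
2. WW ←   (far: WG; near: HW,HG,WW)
3. HW+HG → (far: HW,HG,WG; near: WW)
4. HW ←   (far: HG,WG; near: HW,WW)  — HW returns, since WW is alone on near bank
5. HW+WW → (far: all four; near: empty)
Every state respects the constraint.
Minimum trips = 5

5


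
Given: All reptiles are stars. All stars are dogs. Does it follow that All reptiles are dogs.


Premise 1: All reptiles are stars.
Premise 2: All stars are dogs.
Conclusion: All reptiles are dogs.
Barbara syllogism (AAA-1): All A are B, All B are C → All A are C.
Middle term (stars) distributed in premise 2.

Valid


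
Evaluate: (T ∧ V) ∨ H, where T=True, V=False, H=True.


T = True, V = False, H = True
Expression: (T ∧ V) ∨ H
Step 1: T ∧ V = True AND False = False
Step 2: (False) ∨ H = False OR True = True

True


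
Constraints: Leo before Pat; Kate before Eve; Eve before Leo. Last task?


Constraints: Leo before Pat; Kate before Eve; Eve before Leo
The last task can have nothing scheduled after it, so it must never appear on the left of a 'before'.
Tasks appearing before some other task: Leo, Kate, Eve.
The only task not in that list is Pat → it is last.

Pat


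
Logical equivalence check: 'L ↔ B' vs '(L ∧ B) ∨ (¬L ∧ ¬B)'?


Expression 1: L ↔ B
Expression 2: (L ∧ B) ∨ (¬L ∧ ¬B)
Truth table (L B | Expr1 Expr2):
  T T |   T     T
  T F |   F     F
  F T |   F     F
  F F |   T     T
All 4 rows agree, so the expressions are logically equivalent.

Yes
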